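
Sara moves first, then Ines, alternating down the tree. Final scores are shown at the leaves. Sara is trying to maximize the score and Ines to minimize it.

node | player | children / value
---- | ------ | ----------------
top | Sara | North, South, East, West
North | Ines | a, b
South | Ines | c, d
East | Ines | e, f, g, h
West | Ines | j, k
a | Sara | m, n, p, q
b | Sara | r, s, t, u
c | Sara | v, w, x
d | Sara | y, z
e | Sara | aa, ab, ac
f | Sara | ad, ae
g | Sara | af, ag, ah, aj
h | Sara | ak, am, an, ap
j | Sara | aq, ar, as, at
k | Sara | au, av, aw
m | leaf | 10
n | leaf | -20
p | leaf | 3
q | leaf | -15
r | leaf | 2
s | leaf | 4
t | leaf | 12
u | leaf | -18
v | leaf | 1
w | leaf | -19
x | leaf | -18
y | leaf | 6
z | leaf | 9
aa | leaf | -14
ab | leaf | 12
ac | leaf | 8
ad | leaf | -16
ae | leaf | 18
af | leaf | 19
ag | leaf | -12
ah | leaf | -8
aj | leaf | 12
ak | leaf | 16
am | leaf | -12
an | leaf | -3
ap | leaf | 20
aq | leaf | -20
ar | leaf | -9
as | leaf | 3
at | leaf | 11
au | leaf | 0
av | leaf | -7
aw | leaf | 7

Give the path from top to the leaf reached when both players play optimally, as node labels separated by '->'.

a (Sara): max(10, -20, 3, -15) = 10
b (Sara): max(2, 4, 12, -18) = 12
North (Ines): min(10, 12) = 10
c (Sara): max(1, -19, -18) = 1
d (Sara): max(6, 9) = 9
South (Ines): min(1, 9) = 1
e (Sara): max(-14, 12, 8) = 12
f (Sara): max(-16, 18) = 18
g (Sara): max(19, -12, -8, 12) = 19
h (Sara): max(16, -12, -3, 20) = 20
East (Ines): min(12, 18, 19, 20) = 12
j (Sara): max(-20, -9, 3, 11) = 11
k (Sara): max(0, -7, 7) = 7
West (Ines): min(11, 7) = 7
top (Sara): max(10, 1, 12, 7) = 12
At top, Sara picks East (highest: 12).
At East, Ines picks e (lowest: 12).
At e, Sara picks ab (highest: 12).
Terminal value 12.

top -> East -> e -> ab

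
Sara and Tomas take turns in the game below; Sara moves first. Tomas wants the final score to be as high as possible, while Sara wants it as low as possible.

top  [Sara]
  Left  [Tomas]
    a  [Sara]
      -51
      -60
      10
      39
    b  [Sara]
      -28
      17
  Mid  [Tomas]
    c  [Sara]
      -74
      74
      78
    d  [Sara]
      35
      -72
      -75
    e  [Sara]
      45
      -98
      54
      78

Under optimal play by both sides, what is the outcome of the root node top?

a (Sara): min(-51, -60, 10, 39) = -60
b (Sara): min(-28, 17) = -28
Left (Tomas): max(-60, -28) = -28
c (Sara): min(-74, 74, 78) = -74
d (Sara): min(35, -72, -75) = -75
e (Sara): min(45, -98, 54, 78) = -98
Mid (Tomas): max(-74, -75, -98) = -74
top (Sara): min(-28, -74) = -74

-74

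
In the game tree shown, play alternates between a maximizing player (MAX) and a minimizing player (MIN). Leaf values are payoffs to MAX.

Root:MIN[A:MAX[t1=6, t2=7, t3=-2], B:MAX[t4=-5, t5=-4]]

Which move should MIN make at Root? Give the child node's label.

A (MAX): max(6, 7, -2) = 7
B (MAX): max(-5, -4) = -4
Root (MIN): min(7, -4) = -4
MIN at Root wants the lowest of {A=7, B=-4}, so chooses B.

B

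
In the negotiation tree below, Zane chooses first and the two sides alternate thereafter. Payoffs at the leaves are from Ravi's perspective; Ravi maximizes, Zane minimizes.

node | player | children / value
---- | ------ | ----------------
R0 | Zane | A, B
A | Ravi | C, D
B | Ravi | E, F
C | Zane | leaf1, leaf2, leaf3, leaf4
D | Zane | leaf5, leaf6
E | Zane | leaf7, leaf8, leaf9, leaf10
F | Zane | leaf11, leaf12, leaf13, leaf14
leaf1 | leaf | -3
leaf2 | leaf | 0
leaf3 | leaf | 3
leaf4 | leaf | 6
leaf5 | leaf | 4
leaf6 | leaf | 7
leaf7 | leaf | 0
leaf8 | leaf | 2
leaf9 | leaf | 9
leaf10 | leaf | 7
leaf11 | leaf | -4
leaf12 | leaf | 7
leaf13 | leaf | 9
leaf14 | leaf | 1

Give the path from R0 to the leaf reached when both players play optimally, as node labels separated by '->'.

C (Zane): min(-3, 0, 3, 6) = -3
D (Zane): min(4, 7) = 4
A (Ravi): max(-3, 4) = 4
E (Zane): min(0, 2, 9, 7) = 0
F (Zane): min(-4, 7, 9, 1) = -4
B (Ravi): max(0, -4) = 0
R0 (Zane): min(4, 0) = 0
At R0, Zane picks B (lowest: 0).
At B, Ravi picks E (highest: 0).
At E, Zane picks leaf7 (lowest: 0).
Terminal value 0.

R0 -> B -> E -> leaf7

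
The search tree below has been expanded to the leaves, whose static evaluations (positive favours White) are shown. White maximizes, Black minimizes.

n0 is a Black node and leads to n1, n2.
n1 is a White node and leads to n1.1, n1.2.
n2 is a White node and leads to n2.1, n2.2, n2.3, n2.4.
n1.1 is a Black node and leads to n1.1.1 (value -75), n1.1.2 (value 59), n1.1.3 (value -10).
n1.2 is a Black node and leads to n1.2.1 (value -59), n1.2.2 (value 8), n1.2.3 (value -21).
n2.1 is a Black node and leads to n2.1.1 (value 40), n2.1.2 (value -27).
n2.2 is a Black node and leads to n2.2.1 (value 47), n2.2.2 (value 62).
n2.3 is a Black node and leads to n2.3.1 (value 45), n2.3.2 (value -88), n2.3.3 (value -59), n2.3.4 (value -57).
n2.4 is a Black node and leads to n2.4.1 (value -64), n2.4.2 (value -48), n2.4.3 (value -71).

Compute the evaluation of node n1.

-59

n1.1 (Black): min(-75, 59, -10) = -75
n1.2 (Black): min(-59, 8, -21) = -59
n1 (White): max(-75, -59) = -59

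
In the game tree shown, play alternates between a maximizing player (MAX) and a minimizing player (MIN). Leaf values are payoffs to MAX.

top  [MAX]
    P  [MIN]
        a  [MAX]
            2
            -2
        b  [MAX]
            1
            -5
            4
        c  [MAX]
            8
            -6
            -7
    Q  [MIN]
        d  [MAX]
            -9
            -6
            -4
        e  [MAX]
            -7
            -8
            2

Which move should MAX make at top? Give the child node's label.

P

a (MAX): max(2, -2) = 2
b (MAX): max(1, -5, 4) = 4
c (MAX): max(8, -6, -7) = 8
P (MIN): min(2, 4, 8) = 2
d (MAX): max(-9, -6, -4) = -4
e (MAX): max(-7, -8, 2) = 2
Q (MIN): min(-4, 2) = -4
top (MAX): max(2, -4) = 2
MAX at top wants the highest of {P=2, Q=-4}, so chooses P.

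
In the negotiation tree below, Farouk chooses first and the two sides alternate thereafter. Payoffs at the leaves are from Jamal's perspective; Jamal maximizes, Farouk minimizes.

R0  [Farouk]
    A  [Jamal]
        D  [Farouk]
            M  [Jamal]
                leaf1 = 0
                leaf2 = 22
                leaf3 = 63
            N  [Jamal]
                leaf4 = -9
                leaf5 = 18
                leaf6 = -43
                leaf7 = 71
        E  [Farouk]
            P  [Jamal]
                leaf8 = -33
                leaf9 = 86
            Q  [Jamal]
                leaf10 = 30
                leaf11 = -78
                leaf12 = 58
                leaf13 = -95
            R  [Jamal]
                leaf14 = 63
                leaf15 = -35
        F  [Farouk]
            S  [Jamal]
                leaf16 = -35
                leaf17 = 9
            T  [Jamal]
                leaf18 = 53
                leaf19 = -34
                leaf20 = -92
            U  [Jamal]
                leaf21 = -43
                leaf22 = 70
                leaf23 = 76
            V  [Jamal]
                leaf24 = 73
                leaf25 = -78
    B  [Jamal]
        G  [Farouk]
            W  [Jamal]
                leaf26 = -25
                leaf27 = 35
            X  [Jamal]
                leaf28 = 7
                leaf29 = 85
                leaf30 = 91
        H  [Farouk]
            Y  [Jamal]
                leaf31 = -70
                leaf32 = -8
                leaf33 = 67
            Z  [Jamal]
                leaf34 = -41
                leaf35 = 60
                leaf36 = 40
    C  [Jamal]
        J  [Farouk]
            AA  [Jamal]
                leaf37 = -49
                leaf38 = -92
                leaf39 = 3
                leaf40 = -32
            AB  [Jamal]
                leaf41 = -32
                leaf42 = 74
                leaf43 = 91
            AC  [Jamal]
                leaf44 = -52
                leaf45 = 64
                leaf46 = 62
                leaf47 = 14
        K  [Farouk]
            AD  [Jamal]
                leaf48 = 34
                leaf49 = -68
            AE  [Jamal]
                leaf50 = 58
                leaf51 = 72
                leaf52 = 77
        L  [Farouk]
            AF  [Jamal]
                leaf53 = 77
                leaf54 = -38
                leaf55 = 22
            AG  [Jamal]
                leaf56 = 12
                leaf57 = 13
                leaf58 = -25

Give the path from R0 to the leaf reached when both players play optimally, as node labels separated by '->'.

R0 -> C -> K -> AD -> leaf48

M (Jamal): max(0, 22, 63) = 63
N (Jamal): max(-9, 18, -43, 71) = 71
D (Farouk): min(63, 71) = 63
P (Jamal): max(-33, 86) = 86
Q (Jamal): max(30, -78, 58, -95) = 58
R (Jamal): max(63, -35) = 63
E (Farouk): min(86, 58, 63) = 58
S (Jamal): max(-35, 9) = 9
T (Jamal): max(53, -34, -92) = 53
U (Jamal): max(-43, 70, 76) = 76
V (Jamal): max(73, -78) = 73
F (Farouk): min(9, 53, 76, 73) = 9
A (Jamal): max(63, 58, 9) = 63
W (Jamal): max(-25, 35) = 35
X (Jamal): max(7, 85, 91) = 91
G (Farouk): min(35, 91) = 35
Y (Jamal): max(-70, -8, 67) = 67
Z (Jamal): max(-41, 60, 40) = 60
H (Farouk): min(67, 60) = 60
B (Jamal): max(35, 60) = 60
AA (Jamal): max(-49, -92, 3, -32) = 3
AB (Jamal): max(-32, 74, 91) = 91
AC (Jamal): max(-52, 64, 62, 14) = 64
J (Farouk): min(3, 91, 64) = 3
AD (Jamal): max(34, -68) = 34
AE (Jamal): max(58, 72, 77) = 77
K (Farouk): min(34, 77) = 34
AF (Jamal): max(77, -38, 22) = 77
AG (Jamal): max(12, 13, -25) = 13
L (Farouk): min(77, 13) = 13
C (Jamal): max(3, 34, 13) = 34
R0 (Farouk): min(63, 60, 34) = 34
At R0, Farouk picks C (lowest: 34).
At C, Jamal picks K (highest: 34).
At K, Farouk picks AD (lowest: 34).
At AD, Jamal picks leaf48 (highest: 34).
Terminal value 34.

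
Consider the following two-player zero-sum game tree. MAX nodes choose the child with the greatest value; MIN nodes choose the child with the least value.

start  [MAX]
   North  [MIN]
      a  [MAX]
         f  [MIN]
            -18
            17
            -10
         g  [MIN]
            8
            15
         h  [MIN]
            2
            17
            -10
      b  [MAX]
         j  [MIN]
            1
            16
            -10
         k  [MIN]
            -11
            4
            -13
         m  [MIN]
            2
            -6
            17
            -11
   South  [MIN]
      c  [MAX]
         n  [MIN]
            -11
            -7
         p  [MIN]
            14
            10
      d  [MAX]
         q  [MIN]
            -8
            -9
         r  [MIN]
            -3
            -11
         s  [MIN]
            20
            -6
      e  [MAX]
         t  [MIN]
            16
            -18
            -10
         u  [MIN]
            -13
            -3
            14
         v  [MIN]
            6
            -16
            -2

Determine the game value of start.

-10

f (MIN): min(-18, 17, -10) = -18
g (MIN): min(8, 15) = 8
h (MIN): min(2, 17, -10) = -10
a (MAX): max(-18, 8, -10) = 8
j (MIN): min(1, 16, -10) = -10
k (MIN): min(-11, 4, -13) = -13
m (MIN): min(2, -6, 17, -11) = -11
b (MAX): max(-10, -13, -11) = -10
North (MIN): min(8, -10) = -10
n (MIN): min(-11, -7) = -11
p (MIN): min(14, 10) = 10
c (MAX): max(-11, 10) = 10
q (MIN): min(-8, -9) = -9
r (MIN): min(-3, -11) = -11
s (MIN): min(20, -6) = -6
d (MAX): max(-9, -11, -6) = -6
t (MIN): min(16, -18, -10) = -18
u (MIN): min(-13, -3, 14) = -13
v (MIN): min(6, -16, -2) = -16
e (MAX): max(-18, -13, -16) = -13
South (MIN): min(10, -6, -13) = -13
start (MAX): max(-10, -13) = -10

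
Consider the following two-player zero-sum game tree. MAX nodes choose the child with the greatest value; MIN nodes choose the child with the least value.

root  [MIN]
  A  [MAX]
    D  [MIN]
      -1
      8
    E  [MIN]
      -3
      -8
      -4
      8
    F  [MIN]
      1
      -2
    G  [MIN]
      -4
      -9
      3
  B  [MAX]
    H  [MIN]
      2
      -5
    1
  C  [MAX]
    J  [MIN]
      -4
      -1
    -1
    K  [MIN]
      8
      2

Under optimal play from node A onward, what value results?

D (MIN): min(-1, 8) = -1
E (MIN): min(-3, -8, -4, 8) = -8
F (MIN): min(1, -2) = -2
G (MIN): min(-4, -9, 3) = -9
A (MAX): max(-1, -8, -2, -9) = -1

-1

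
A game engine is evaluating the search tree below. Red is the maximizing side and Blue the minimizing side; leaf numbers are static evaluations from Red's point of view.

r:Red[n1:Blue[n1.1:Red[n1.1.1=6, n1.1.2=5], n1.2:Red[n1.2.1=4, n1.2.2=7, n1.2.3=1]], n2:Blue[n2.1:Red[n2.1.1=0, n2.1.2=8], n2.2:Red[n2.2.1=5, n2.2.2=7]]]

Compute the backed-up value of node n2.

n2.1 (Red): max(0, 8) = 8
n2.2 (Red): max(5, 7) = 7
n2 (Blue): min(8, 7) = 7

7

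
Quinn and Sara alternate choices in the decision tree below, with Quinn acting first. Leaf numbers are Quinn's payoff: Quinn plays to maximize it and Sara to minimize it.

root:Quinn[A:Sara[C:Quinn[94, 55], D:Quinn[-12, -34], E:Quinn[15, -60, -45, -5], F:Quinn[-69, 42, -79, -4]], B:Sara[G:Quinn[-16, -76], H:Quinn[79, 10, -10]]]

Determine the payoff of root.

C (Quinn): max(94, 55) = 94
D (Quinn): max(-12, -34) = -12
E (Quinn): max(15, -60, -45, -5) = 15
F (Quinn): max(-69, 42, -79, -4) = 42
A (Sara): min(94, -12, 15, 42) = -12
G (Quinn): max(-16, -76) = -16
H (Quinn): max(79, 10, -10) = 79
B (Sara): min(-16, 79) = -16
root (Quinn): max(-12, -16) = -12

-12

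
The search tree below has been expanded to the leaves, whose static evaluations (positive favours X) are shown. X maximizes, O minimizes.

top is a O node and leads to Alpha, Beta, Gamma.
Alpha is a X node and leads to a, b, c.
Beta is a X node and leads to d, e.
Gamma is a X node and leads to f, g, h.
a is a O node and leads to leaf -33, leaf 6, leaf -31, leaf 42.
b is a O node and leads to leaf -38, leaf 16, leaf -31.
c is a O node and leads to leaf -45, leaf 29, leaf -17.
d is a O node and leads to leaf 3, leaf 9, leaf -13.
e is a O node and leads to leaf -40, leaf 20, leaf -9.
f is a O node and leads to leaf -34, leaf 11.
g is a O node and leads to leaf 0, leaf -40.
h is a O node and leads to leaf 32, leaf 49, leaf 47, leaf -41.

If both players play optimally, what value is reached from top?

a (O): min(-33, 6, -31, 42) = -33
b (O): min(-38, 16, -31) = -38
c (O): min(-45, 29, -17) = -45
Alpha (X): max(-33, -38, -45) = -33
d (O): min(3, 9, -13) = -13
e (O): min(-40, 20, -9) = -40
Beta (X): max(-13, -40) = -13
f (O): min(-34, 11) = -34
g (O): min(0, -40) = -40
h (O): min(32, 49, 47, -41) = -41
Gamma (X): max(-34, -40, -41) = -34
top (O): min(-33, -13, -34) = -34

-34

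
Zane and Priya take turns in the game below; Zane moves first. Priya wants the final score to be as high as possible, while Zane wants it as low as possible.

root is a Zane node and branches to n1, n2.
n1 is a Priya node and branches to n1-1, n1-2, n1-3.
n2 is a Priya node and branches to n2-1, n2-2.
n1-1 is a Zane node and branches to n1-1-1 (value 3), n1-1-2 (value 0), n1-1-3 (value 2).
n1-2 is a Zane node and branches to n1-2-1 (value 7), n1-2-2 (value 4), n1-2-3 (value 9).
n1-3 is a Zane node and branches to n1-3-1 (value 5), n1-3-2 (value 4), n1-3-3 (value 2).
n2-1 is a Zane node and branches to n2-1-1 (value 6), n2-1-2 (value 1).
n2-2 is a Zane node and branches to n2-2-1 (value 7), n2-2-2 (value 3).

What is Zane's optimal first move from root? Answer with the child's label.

n2

n1-1 (Zane): min(3, 0, 2) = 0
n1-2 (Zane): min(7, 4, 9) = 4
n1-3 (Zane): min(5, 4, 2) = 2
n1 (Priya): max(0, 4, 2) = 4
n2-1 (Zane): min(6, 1) = 1
n2-2 (Zane): min(7, 3) = 3
n2 (Priya): max(1, 3) = 3
root (Zane): min(4, 3) = 3
Zane at root wants the lowest of {n1=4, n2=3}, so chooses n2.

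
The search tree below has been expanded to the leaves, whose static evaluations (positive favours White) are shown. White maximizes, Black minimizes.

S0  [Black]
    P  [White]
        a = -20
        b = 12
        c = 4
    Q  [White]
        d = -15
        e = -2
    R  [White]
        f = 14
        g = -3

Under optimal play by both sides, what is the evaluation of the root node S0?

P (White): max(-20, 12, 4) = 12
Q (White): max(-15, -2) = -2
R (White): max(14, -3) = 14
S0 (Black): min(12, -2, 14) = -2

-2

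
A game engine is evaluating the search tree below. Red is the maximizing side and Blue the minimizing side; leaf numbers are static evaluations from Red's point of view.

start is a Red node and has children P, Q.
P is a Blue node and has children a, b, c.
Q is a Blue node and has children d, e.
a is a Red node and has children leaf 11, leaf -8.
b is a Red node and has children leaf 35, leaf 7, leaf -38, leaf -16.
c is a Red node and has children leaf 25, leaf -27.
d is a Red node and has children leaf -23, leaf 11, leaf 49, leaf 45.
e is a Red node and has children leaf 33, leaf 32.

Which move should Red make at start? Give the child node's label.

Q

a (Red): max(11, -8) = 11
b (Red): max(35, 7, -38, -16) = 35
c (Red): max(25, -27) = 25
P (Blue): min(11, 35, 25) = 11
d (Red): max(-23, 11, 49, 45) = 49
e (Red): max(33, 32) = 33
Q (Blue): min(49, 33) = 33
start (Red): max(11, 33) = 33
Red at start wants the highest of {P=11, Q=33}, so chooses Q.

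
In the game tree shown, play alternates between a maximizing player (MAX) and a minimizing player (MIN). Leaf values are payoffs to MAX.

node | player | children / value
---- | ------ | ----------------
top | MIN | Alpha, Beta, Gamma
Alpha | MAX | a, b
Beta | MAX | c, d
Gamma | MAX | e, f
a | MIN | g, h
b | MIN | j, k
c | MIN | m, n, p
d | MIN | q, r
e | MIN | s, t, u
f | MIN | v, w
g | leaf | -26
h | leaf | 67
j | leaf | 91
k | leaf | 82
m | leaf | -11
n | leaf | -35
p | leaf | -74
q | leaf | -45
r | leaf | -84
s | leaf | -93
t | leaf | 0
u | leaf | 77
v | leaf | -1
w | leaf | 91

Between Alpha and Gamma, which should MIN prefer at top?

Gamma

a (MIN): min(-26, 67) = -26
b (MIN): min(91, 82) = 82
Alpha (MAX): max(-26, 82) = 82
e (MIN): min(-93, 0, 77) = -93
f (MIN): min(-1, 91) = -1
Gamma (MAX): max(-93, -1) = -1
MIN prefers the lower value; Alpha=82, Gamma=-1. Gamma is better since -1 < 82.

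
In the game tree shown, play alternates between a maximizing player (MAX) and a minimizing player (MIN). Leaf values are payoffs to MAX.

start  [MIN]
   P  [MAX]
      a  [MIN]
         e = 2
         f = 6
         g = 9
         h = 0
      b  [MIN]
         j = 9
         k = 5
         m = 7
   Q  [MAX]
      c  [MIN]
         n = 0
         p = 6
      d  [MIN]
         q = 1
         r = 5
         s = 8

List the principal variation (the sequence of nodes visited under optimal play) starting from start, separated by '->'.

a (MIN): min(2, 6, 9, 0) = 0
b (MIN): min(9, 5, 7) = 5
P (MAX): max(0, 5) = 5
c (MIN): min(0, 6) = 0
d (MIN): min(1, 5, 8) = 1
Q (MAX): max(0, 1) = 1
start (MIN): min(5, 1) = 1
At start, MIN picks Q (lowest: 1).
At Q, MAX picks d (highest: 1).
At d, MIN picks q (lowest: 1).
Terminal value 1.

start -> Q -> d -> q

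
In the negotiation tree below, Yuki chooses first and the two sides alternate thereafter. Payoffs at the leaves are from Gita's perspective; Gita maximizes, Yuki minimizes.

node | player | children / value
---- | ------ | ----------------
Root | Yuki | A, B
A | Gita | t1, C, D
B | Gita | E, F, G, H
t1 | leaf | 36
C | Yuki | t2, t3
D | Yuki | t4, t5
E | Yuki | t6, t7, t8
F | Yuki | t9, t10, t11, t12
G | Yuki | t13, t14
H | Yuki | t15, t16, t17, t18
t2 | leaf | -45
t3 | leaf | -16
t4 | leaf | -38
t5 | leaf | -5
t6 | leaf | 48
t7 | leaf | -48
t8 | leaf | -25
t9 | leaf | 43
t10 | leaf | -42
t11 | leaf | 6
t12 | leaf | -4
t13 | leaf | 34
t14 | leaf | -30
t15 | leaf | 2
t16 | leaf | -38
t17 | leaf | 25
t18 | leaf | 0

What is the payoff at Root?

-30

C (Yuki): min(-45, -16) = -45
D (Yuki): min(-38, -5) = -38
A (Gita): max(36, -45, -38) = 36
E (Yuki): min(48, -48, -25) = -48
F (Yuki): min(43, -42, 6, -4) = -42
G (Yuki): min(34, -30) = -30
H (Yuki): min(2, -38, 25, 0) = -38
B (Gita): max(-48, -42, -30, -38) = -30
Root (Yuki): min(36, -30) = -30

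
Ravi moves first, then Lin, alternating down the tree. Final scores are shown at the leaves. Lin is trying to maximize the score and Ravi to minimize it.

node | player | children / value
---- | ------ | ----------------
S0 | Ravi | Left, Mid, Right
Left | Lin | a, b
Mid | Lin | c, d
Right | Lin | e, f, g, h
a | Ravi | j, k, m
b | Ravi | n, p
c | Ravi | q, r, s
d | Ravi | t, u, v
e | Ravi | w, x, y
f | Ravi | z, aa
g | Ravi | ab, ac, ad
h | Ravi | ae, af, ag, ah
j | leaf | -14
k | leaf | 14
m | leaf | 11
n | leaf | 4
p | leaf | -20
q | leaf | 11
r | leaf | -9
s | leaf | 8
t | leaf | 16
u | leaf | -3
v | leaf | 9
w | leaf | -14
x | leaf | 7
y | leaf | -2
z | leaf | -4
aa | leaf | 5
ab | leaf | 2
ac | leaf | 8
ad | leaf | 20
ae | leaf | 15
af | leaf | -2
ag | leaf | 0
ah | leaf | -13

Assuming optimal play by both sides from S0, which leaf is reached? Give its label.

a (Ravi): min(-14, 14, 11) = -14
b (Ravi): min(4, -20) = -20
Left (Lin): max(-14, -20) = -14
c (Ravi): min(11, -9, 8) = -9
d (Ravi): min(16, -3, 9) = -3
Mid (Lin): max(-9, -3) = -3
e (Ravi): min(-14, 7, -2) = -14
f (Ravi): min(-4, 5) = -4
g (Ravi): min(2, 8, 20) = 2
h (Ravi): min(15, -2, 0, -13) = -13
Right (Lin): max(-14, -4, 2, -13) = 2
S0 (Ravi): min(-14, -3, 2) = -14
At S0, Ravi picks Left (lowest: -14).
At Left, Lin picks a (highest: -14).
At a, Ravi picks j (lowest: -14).
Terminal value -14.

j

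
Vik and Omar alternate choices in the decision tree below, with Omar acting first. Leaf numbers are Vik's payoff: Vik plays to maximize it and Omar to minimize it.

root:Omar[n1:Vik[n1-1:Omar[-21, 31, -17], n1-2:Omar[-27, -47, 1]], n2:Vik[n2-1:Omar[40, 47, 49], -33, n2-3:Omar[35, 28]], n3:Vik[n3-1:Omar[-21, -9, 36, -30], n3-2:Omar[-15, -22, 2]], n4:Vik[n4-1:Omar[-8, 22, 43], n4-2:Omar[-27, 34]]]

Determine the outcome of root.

-22

n1-1 (Omar): min(-21, 31, -17) = -21
n1-2 (Omar): min(-27, -47, 1) = -47
n1 (Vik): max(-21, -47) = -21
n2-1 (Omar): min(40, 47, 49) = 40
n2-3 (Omar): min(35, 28) = 28
n2 (Vik): max(40, -33, 28) = 40
n3-1 (Omar): min(-21, -9, 36, -30) = -30
n3-2 (Omar): min(-15, -22, 2) = -22
n3 (Vik): max(-30, -22) = -22
n4-1 (Omar): min(-8, 22, 43) = -8
n4-2 (Omar): min(-27, 34) = -27
n4 (Vik): max(-8, -27) = -8
root (Omar): min(-21, 40, -22, -8) = -22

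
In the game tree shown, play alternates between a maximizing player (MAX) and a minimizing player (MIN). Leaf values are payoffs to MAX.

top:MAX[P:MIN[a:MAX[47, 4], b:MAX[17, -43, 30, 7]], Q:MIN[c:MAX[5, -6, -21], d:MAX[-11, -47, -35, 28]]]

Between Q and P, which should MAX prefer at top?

P

c (MAX): max(5, -6, -21) = 5
d (MAX): max(-11, -47, -35, 28) = 28
Q (MIN): min(5, 28) = 5
a (MAX): max(47, 4) = 47
b (MAX): max(17, -43, 30, 7) = 30
P (MIN): min(47, 30) = 30
MAX prefers the higher value; Q=5, P=30. P is better since 30 > 5.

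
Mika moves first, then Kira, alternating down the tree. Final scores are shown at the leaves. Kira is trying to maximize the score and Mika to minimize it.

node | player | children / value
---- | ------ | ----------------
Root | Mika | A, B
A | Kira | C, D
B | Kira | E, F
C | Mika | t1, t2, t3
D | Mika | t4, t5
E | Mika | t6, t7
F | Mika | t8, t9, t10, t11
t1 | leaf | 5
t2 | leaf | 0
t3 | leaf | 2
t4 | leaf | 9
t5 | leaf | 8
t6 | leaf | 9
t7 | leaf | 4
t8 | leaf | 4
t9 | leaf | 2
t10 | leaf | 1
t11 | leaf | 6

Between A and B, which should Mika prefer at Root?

C (Mika): min(5, 0, 2) = 0
D (Mika): min(9, 8) = 8
A (Kira): max(0, 8) = 8
E (Mika): min(9, 4) = 4
F (Mika): min(4, 2, 1, 6) = 1
B (Kira): max(4, 1) = 4
Mika prefers the lower value; A=8, B=4. B is better since 4 < 8.

B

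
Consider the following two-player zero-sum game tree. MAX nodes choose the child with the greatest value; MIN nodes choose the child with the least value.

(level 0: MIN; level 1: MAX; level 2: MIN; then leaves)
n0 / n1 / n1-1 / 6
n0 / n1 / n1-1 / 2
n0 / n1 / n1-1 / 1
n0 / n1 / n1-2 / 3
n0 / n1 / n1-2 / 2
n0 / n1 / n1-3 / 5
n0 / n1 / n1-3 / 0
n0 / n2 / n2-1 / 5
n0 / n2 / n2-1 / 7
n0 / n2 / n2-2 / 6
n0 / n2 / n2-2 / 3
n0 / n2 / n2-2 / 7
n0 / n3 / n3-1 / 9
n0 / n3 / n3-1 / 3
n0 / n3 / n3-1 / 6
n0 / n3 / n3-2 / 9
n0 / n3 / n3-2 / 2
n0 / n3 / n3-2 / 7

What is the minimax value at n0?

2

n1-1 (MIN): min(6, 2, 1) = 1
n1-2 (MIN): min(3, 2) = 2
n1-3 (MIN): min(5, 0) = 0
n1 (MAX): max(1, 2, 0) = 2
n2-1 (MIN): min(5, 7) = 5
n2-2 (MIN): min(6, 3, 7) = 3
n2 (MAX): max(5, 3) = 5
n3-1 (MIN): min(9, 3, 6) = 3
n3-2 (MIN): min(9, 2, 7) = 2
n3 (MAX): max(3, 2) = 3
n0 (MIN): min(2, 5, 3) = 2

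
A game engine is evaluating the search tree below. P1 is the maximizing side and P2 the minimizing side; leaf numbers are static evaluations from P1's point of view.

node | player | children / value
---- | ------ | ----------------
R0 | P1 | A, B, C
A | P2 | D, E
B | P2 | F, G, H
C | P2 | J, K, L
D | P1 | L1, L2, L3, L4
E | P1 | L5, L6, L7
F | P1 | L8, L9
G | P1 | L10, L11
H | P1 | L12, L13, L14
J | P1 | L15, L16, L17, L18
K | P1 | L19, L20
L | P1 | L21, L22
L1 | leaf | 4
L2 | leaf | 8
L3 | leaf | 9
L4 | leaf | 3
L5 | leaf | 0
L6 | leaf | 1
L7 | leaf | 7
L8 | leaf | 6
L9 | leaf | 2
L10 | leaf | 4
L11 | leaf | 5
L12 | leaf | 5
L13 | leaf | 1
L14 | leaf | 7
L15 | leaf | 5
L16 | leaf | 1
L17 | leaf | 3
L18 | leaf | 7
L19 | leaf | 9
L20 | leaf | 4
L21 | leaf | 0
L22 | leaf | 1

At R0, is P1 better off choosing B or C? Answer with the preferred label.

B

F (P1): max(6, 2) = 6
G (P1): max(4, 5) = 5
H (P1): max(5, 1, 7) = 7
B (P2): min(6, 5, 7) = 5
J (P1): max(5, 1, 3, 7) = 7
K (P1): max(9, 4) = 9
L (P1): max(0, 1) = 1
C (P2): min(7, 9, 1) = 1
P1 prefers the higher value; B=5, C=1. B is better since 5 > 1.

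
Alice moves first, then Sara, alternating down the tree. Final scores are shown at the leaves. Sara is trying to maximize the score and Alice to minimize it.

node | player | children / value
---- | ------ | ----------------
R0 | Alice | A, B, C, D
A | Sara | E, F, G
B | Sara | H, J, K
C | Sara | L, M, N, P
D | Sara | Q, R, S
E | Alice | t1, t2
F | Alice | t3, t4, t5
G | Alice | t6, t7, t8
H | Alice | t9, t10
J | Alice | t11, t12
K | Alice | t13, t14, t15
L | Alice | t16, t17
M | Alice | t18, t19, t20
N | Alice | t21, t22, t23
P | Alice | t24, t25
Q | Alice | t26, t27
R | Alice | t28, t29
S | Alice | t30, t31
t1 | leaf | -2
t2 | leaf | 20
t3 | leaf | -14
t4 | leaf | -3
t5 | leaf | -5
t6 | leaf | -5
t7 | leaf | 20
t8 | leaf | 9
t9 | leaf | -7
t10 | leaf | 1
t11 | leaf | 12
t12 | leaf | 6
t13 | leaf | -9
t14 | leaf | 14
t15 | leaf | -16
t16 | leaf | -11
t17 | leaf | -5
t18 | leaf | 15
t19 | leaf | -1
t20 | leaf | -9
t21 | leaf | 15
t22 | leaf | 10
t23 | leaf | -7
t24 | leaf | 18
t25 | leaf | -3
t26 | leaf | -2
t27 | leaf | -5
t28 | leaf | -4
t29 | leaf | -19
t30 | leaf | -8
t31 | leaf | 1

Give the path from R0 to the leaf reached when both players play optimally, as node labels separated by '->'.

R0 -> D -> Q -> t27

E (Alice): min(-2, 20) = -2
F (Alice): min(-14, -3, -5) = -14
G (Alice): min(-5, 20, 9) = -5
A (Sara): max(-2, -14, -5) = -2
H (Alice): min(-7, 1) = -7
J (Alice): min(12, 6) = 6
K (Alice): min(-9, 14, -16) = -16
B (Sara): max(-7, 6, -16) = 6
L (Alice): min(-11, -5) = -11
M (Alice): min(15, -1, -9) = -9
N (Alice): min(15, 10, -7) = -7
P (Alice): min(18, -3) = -3
C (Sara): max(-11, -9, -7, -3) = -3
Q (Alice): min(-2, -5) = -5
R (Alice): min(-4, -19) = -19
S (Alice): min(-8, 1) = -8
D (Sara): max(-5, -19, -8) = -5
R0 (Alice): min(-2, 6, -3, -5) = -5
At R0, Alice picks D (lowest: -5).
At D, Sara picks Q (highest: -5).
At Q, Alice picks t27 (lowest: -5).
Terminal value -5.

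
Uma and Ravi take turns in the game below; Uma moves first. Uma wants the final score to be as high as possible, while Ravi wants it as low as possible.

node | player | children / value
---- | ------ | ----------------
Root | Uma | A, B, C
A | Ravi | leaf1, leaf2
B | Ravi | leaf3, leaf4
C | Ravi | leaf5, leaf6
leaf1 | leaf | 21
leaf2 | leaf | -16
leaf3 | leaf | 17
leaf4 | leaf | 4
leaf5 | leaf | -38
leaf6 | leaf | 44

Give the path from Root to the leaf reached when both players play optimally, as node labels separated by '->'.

A (Ravi): min(21, -16) = -16
B (Ravi): min(17, 4) = 4
C (Ravi): min(-38, 44) = -38
Root (Uma): max(-16, 4, -38) = 4
At Root, Uma picks B (highest: 4).
At B, Ravi picks leaf4 (lowest: 4).
Terminal value 4.

Root -> B -> leaf4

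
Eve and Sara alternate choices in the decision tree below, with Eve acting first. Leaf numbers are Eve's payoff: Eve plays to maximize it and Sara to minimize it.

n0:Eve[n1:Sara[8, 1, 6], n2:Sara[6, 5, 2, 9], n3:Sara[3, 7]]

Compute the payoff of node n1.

n1 (Sara): min(8, 1, 6) = 1

1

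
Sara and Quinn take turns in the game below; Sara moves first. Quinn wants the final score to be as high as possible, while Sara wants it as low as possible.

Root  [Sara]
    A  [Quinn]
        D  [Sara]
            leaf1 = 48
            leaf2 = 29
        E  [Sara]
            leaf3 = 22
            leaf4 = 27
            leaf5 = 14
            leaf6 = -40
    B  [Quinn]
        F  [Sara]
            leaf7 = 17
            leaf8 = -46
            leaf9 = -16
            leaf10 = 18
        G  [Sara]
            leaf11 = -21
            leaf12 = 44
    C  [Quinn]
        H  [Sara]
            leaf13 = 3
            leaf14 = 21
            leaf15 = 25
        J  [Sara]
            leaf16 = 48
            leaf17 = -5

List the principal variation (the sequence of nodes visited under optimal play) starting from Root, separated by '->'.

D (Sara): min(48, 29) = 29
E (Sara): min(22, 27, 14, -40) = -40
A (Quinn): max(29, -40) = 29
F (Sara): min(17, -46, -16, 18) = -46
G (Sara): min(-21, 44) = -21
B (Quinn): max(-46, -21) = -21
H (Sara): min(3, 21, 25) = 3
J (Sara): min(48, -5) = -5
C (Quinn): max(3, -5) = 3
Root (Sara): min(29, -21, 3) = -21
At Root, Sara picks B (lowest: -21).
At B, Quinn picks G (highest: -21).
At G, Sara picks leaf11 (lowest: -21).
Terminal value -21.

Root -> B -> G -> leaf11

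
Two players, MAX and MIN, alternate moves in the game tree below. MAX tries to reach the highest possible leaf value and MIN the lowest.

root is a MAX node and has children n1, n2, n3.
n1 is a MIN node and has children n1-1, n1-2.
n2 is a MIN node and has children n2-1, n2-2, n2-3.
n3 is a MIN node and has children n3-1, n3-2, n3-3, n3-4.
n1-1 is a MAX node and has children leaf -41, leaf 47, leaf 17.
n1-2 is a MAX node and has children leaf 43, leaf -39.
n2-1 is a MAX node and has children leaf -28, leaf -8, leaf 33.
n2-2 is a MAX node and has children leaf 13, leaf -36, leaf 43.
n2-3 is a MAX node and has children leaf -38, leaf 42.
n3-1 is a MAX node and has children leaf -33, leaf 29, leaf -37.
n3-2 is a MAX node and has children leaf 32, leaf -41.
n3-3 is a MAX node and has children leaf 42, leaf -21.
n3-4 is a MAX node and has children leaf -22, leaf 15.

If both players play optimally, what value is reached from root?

43

n1-1 (MAX): max(-41, 47, 17) = 47
n1-2 (MAX): max(43, -39) = 43
n1 (MIN): min(47, 43) = 43
n2-1 (MAX): max(-28, -8, 33) = 33
n2-2 (MAX): max(13, -36, 43) = 43
n2-3 (MAX): max(-38, 42) = 42
n2 (MIN): min(33, 43, 42) = 33
n3-1 (MAX): max(-33, 29, -37) = 29
n3-2 (MAX): max(32, -41) = 32
n3-3 (MAX): max(42, -21) = 42
n3-4 (MAX): max(-22, 15) = 15
n3 (MIN): min(29, 32, 42, 15) = 15
root (MAX): max(43, 33, 15) = 43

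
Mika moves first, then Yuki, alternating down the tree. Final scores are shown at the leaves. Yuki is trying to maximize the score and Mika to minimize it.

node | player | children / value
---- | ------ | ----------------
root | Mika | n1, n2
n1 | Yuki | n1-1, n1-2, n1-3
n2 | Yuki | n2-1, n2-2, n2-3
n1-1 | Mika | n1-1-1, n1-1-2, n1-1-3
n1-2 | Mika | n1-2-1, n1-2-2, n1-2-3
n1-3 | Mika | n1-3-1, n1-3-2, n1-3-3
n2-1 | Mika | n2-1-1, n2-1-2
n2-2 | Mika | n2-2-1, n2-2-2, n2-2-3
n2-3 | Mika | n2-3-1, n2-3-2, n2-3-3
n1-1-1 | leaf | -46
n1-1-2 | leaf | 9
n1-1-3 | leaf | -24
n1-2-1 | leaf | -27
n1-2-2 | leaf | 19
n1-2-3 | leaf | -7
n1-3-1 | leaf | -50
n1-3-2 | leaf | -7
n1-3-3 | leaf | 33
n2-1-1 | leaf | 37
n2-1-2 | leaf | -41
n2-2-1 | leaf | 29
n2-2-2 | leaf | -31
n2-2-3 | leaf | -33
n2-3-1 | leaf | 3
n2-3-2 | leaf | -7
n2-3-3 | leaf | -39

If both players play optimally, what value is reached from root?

-33

n1-1 (Mika): min(-46, 9, -24) = -46
n1-2 (Mika): min(-27, 19, -7) = -27
n1-3 (Mika): min(-50, -7, 33) = -50
n1 (Yuki): max(-46, -27, -50) = -27
n2-1 (Mika): min(37, -41) = -41
n2-2 (Mika): min(29, -31, -33) = -33
n2-3 (Mika): min(3, -7, -39) = -39
n2 (Yuki): max(-41, -33, -39) = -33
root (Mika): min(-27, -33) = -33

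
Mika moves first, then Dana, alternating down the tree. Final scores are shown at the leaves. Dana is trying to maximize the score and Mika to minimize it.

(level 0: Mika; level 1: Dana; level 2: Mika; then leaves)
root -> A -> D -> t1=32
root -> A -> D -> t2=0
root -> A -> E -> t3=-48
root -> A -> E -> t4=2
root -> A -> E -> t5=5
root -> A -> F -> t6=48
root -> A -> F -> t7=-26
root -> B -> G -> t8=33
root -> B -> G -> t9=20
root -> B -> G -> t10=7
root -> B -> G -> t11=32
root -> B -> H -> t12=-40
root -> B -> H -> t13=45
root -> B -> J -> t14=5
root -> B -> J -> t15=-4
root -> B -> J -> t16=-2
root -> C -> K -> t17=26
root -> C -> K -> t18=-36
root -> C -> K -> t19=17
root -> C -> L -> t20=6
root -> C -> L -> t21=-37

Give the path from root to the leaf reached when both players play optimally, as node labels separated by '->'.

D (Mika): min(32, 0) = 0
E (Mika): min(-48, 2, 5) = -48
F (Mika): min(48, -26) = -26
A (Dana): max(0, -48, -26) = 0
G (Mika): min(33, 20, 7, 32) = 7
H (Mika): min(-40, 45) = -40
J (Mika): min(5, -4, -2) = -4
B (Dana): max(7, -40, -4) = 7
K (Mika): min(26, -36, 17) = -36
L (Mika): min(6, -37) = -37
C (Dana): max(-36, -37) = -36
root (Mika): min(0, 7, -36) = -36
At root, Mika picks C (lowest: -36).
At C, Dana picks K (highest: -36).
At K, Mika picks t18 (lowest: -36).
Terminal value -36.

root -> C -> K -> t18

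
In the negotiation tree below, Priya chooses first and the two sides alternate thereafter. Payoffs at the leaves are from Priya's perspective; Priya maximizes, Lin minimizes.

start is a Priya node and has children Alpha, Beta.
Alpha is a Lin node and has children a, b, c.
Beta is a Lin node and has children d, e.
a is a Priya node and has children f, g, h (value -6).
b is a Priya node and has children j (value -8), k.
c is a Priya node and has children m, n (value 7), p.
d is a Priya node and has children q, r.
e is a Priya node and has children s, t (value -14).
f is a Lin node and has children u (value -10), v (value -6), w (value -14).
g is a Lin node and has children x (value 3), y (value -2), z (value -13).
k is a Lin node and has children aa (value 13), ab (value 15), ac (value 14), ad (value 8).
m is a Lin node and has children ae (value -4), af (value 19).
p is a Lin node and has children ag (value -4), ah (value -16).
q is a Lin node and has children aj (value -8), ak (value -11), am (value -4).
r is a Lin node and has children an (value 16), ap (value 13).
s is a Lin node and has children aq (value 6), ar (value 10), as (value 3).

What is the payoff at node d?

13

q (Lin): min(-8, -11, -4) = -11
r (Lin): min(16, 13) = 13
d (Priya): max(-11, 13) = 13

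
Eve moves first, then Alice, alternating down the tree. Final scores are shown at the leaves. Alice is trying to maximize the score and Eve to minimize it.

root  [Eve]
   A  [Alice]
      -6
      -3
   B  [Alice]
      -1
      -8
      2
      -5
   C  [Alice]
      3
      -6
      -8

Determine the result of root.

A (Alice): max(-6, -3) = -3
B (Alice): max(-1, -8, 2, -5) = 2
C (Alice): max(3, -6, -8) = 3
root (Eve): min(-3, 2, 3) = -3

-3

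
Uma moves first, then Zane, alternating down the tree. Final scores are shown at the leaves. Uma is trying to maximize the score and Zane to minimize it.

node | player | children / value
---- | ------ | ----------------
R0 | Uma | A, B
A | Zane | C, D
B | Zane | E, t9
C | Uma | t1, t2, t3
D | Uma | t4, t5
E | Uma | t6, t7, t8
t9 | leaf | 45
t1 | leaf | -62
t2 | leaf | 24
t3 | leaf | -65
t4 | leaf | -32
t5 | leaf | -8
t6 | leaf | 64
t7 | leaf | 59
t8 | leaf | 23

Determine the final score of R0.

C (Uma): max(-62, 24, -65) = 24
D (Uma): max(-32, -8) = -8
A (Zane): min(24, -8) = -8
E (Uma): max(64, 59, 23) = 64
B (Zane): min(64, 45) = 45
R0 (Uma): max(-8, 45) = 45

45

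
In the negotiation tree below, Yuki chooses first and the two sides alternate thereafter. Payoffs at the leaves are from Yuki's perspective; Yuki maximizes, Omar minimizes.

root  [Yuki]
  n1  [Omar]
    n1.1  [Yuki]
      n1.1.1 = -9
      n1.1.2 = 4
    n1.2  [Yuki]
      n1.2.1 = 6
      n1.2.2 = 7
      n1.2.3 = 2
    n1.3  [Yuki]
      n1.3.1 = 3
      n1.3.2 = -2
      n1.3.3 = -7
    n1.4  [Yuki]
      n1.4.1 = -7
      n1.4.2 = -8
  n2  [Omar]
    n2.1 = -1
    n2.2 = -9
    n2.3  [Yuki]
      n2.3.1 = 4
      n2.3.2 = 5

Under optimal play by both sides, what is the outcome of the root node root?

-7

n1.1 (Yuki): max(-9, 4) = 4
n1.2 (Yuki): max(6, 7, 2) = 7
n1.3 (Yuki): max(3, -2, -7) = 3
n1.4 (Yuki): max(-7, -8) = -7
n1 (Omar): min(4, 7, 3, -7) = -7
n2.3 (Yuki): max(4, 5) = 5
n2 (Omar): min(-1, -9, 5) = -9
root (Yuki): max(-7, -9) = -7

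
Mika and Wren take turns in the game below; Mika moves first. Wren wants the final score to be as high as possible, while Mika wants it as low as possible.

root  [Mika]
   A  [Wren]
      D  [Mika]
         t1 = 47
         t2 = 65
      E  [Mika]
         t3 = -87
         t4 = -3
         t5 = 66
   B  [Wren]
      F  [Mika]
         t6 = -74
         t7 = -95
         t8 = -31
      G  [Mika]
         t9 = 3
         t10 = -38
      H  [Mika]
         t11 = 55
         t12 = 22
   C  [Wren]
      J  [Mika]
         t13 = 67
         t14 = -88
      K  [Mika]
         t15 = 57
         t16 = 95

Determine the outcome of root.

D (Mika): min(47, 65) = 47
E (Mika): min(-87, -3, 66) = -87
A (Wren): max(47, -87) = 47
F (Mika): min(-74, -95, -31) = -95
G (Mika): min(3, -38) = -38
H (Mika): min(55, 22) = 22
B (Wren): max(-95, -38, 22) = 22
J (Mika): min(67, -88) = -88
K (Mika): min(57, 95) = 57
C (Wren): max(-88, 57) = 57
root (Mika): min(47, 22, 57) = 22

22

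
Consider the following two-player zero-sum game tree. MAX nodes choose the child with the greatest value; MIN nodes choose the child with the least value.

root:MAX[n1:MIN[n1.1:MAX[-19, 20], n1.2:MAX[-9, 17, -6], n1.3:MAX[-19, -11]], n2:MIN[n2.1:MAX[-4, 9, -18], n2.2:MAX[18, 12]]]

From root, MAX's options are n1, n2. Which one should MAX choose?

n2

n1.1 (MAX): max(-19, 20) = 20
n1.2 (MAX): max(-9, 17, -6) = 17
n1.3 (MAX): max(-19, -11) = -11
n1 (MIN): min(20, 17, -11) = -11
n2.1 (MAX): max(-4, 9, -18) = 9
n2.2 (MAX): max(18, 12) = 18
n2 (MIN): min(9, 18) = 9
root (MAX): max(-11, 9) = 9
MAX at root wants the highest of {n1=-11, n2=9}, so chooses n2.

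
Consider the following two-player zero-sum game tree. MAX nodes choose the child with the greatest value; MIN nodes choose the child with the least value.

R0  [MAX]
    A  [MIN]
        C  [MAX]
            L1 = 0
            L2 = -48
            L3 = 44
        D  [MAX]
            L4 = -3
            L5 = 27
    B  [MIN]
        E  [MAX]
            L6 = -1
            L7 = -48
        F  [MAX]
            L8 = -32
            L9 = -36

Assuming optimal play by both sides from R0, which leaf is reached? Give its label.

L5

C (MAX): max(0, -48, 44) = 44
D (MAX): max(-3, 27) = 27
A (MIN): min(44, 27) = 27
E (MAX): max(-1, -48) = -1
F (MAX): max(-32, -36) = -32
B (MIN): min(-1, -32) = -32
R0 (MAX): max(27, -32) = 27
At R0, MAX picks A (highest: 27).
At A, MIN picks D (lowest: 27).
At D, MAX picks L5 (highest: 27).
Terminal value 27.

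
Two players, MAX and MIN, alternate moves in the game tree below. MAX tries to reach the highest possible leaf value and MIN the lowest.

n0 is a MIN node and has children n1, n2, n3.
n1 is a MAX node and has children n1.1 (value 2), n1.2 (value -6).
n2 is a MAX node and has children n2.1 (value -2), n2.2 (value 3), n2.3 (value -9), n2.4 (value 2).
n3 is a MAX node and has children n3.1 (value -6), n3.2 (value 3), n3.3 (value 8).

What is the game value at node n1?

2

n1 (MAX): max(2, -6) = 2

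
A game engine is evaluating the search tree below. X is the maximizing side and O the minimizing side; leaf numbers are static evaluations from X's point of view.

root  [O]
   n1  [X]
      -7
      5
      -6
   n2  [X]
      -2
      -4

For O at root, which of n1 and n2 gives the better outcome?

n1 (X): max(-7, 5, -6) = 5
n2 (X): max(-2, -4) = -2
O prefers the lower value; n1=5, n2=-2. n2 is better since -2 < 5.

n2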